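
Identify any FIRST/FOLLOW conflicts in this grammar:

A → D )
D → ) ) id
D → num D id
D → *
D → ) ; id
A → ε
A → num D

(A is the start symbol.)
A FIRST/FOLLOW conflict occurs when a non-terminal N has a nullable alternative N → β (β ⇒* ε) and another alternative N → α with FIRST(α) ∩ FOLLOW(N) ≠ ∅: on such a lookahead the parser cannot decide between expanding α and letting N vanish via β.

Nullable non-terminals: A.
FIRST sets used below: FIRST(D) = { ')', '*', 'num' }

A: nullable alternative(s) A → ε; FOLLOW(A) = { $ }
  A → D ): FIRST \ {ε} = { ')', '*', 'num' } — disjoint from FOLLOW(A)
  A → ε: FIRST \ {ε} = { } — this is the only nullable alternative, skip
  A → num D: FIRST \ {ε} = { 'num' } — disjoint from FOLLOW(A)

D has no nullable alternative, so no FIRST/FOLLOW check is needed there.

No FIRST/FOLLOW conflicts found.

Answer: No FIRST/FOLLOW conflicts.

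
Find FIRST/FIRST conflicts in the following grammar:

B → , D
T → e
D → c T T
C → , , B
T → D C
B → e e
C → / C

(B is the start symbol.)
No FIRST/FIRST conflicts.

FIRST sets of the non-terminals at (or reachable through a nullable prefix from) the front of some alternative:
  FIRST(D) = { 'c' }

Productions for B:
  B → , D: FIRST = { ',' }
  B → e e: FIRST = { 'e' }
Productions for T:
  T → e: FIRST = { 'e' }
  T → D C: FIRST = { 'c' }
Productions for C:
  C → , , B: FIRST = { ',' }
  C → / C: FIRST = { '/' }
D has only one production, so no FIRST/FIRST conflict is possible there.

All alternatives of each non-terminal have pairwise disjoint FIRST sets.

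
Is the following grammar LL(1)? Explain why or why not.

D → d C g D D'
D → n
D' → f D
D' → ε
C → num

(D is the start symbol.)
No. Predict set conflict for D': { 'f' }

A grammar is LL(1) if for each non-terminal N with multiple productions, the predict sets of those productions are pairwise disjoint, where PREDICT(N → α) = (FIRST(α) \ {ε}) ∪ (FOLLOW(N) if α ⇒* ε).

Relevant sets:
  FOLLOW(D') = { $, 'f' }

For D:
  PREDICT(D → d C g D D') = { 'd' }
  PREDICT(D → n) = { 'n' }
For D':
  PREDICT(D' → f D) = { 'f' }
  PREDICT(D' → ε) = { $, 'f' }
C has a single production, so nothing to check there.

Conflict found: Predict set conflict for D': { 'f' }
The grammar is NOT LL(1).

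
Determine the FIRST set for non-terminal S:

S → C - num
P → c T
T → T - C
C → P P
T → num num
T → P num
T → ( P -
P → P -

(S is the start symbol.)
To compute FIRST(S), examine every production with S on the left-hand side, reading each right-hand side left to right until a non-nullable symbol is reached.

FIRST sets of the other non-terminals involved (by the same procedure, iterated to a fixed point):
  FIRST(C) = { 'c' }

From S → C - num:
  - C is a non-terminal: add FIRST(C) \ {ε} = { 'c' }
    C is not nullable, so stop

Collecting: FIRST(S) = { 'c' }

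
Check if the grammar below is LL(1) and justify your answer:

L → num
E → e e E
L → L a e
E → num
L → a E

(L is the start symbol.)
A grammar is LL(1) if for each non-terminal N with multiple productions, the predict sets of those productions are pairwise disjoint, where PREDICT(N → α) = (FIRST(α) \ {ε}) ∪ (FOLLOW(N) if α ⇒* ε).

Relevant sets:
  FIRST(L) = { 'a', 'num' }

For L:
  PREDICT(L → num) = { 'num' }
  PREDICT(L → L a e) = { 'a', 'num' }
  PREDICT(L → a E) = { 'a' }
For E:
  PREDICT(E → e e E) = { 'e' }
  PREDICT(E → num) = { 'num' }

Conflict found: Predict set conflict for L: { 'num' }
The grammar is NOT LL(1).

Answer: No. Predict set conflict for L: { 'num' }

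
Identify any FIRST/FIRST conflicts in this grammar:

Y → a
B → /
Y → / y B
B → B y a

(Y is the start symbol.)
FIRST sets of the non-terminals at (or reachable through a nullable prefix from) the front of some alternative:
  FIRST(B) = { '/' }

Productions for Y:
  Y → a: FIRST = { 'a' }
  Y → / y B: FIRST = { '/' }
Productions for B:
  B → /: FIRST = { '/' }
  B → B y a: FIRST = { '/' }

Conflict for B: B → / and B → B y a
  Overlap: { '/' }

Answer: Yes. B → '/' / B → B y a on { '/' }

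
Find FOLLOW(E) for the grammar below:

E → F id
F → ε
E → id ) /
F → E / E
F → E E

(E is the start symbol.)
To compute FOLLOW(E), find every occurrence of E on a right-hand side N → α E β: add FIRST(β) \ {ε}, and if β is empty or nullable also add FOLLOW(N). Iterate to a fixed point.

E is the start symbol, so $ ∈ FOLLOW(E).
In F → E / E: E is followed by '/' E, add FIRST('/' E) \ {ε} = { '/' }
In F → E / E: E is at the end, add FOLLOW(F)
In F → E E: E is followed by E, add FIRST(E) \ {ε} = { 'id' }
In F → E E: E is at the end, add FOLLOW(F)

The FOLLOW sets referred to above (computed the same way, to a fixed point):
  FOLLOW(F) = { 'id' }

Taking the union: FOLLOW(E) = { $, '/', 'id' }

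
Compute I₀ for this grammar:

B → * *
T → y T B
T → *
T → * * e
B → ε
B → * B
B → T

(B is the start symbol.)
{ [B → . * *], [B → . * B], [B → . T], [B → .], [B' → . B], [T → . * * e], [T → . *], [T → . y T B] }

First, augment the grammar with B' → B
I₀ = CLOSURE({ [B' → . B] }):
  [B' → . B] has the dot before B: add [B → . * *], [B → .], [B → . * B], [B → . T]
  [B → . T] has the dot before T: add [T → . y T B], [T → . *], [T → . * * e]
No further items can be added.

I₀ = { [B → . * *], [B → . * B], [B → . T], [B → .], [B' → . B], [T → . * * e], [T → . *], [T → . y T B] }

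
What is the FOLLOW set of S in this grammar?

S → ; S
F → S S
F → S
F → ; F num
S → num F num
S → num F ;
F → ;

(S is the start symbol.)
{ $, ';', 'num' }

To compute FOLLOW(S), find every occurrence of S on a right-hand side N → α S β: add FIRST(β) \ {ε}, and if β is empty or nullable also add FOLLOW(N). Iterate to a fixed point.

S is the start symbol, so $ ∈ FOLLOW(S).
In S → ; S: S is at the end; this adds FOLLOW(S) to itself — nothing new
In F → S S: S is followed by S, add FIRST(S) \ {ε} = { ';', 'num' }
In F → S S: S is at the end, add FOLLOW(F)
In F → S: S is at the end, add FOLLOW(F)

The FOLLOW sets referred to above (computed the same way, to a fixed point):
  FOLLOW(F) = { ';', 'num' }

Taking the union: FOLLOW(S) = { $, ';', 'num' }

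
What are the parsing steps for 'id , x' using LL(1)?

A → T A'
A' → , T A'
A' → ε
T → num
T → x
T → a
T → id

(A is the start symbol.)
LL(1) parsing maintains a stack (initially the start symbol over $) and the input. At each step: if the stack top is a terminal, match it against the current input token; if it is a non-terminal N, replace it with the RHS of M[N, lookahead] (the unique production whose predict set contains the lookahead).

Stack is shown with the top on the left.

Stack     Input     Action
--------------------------
A $       id , x $  output A → T A'
T A' $    id , x $  output T → id
id A' $   id , x $  match 'id'
A' $      , x $     output A' → , T A'
, T A' $  , x $     match ','
T A' $    x $       output T → x
x A' $    x $       match 'x'
A' $      $         output A' → ε
$         $         accept

The string is accepted.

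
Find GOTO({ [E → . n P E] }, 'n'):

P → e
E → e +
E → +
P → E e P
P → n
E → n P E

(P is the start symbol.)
GOTO(I, 'n') = CLOSURE({ [A → αX.β] : [A → α.Xβ] ∈ I, X = 'n' })

Items with dot before 'n', with the dot advanced:
  [E → . n P E] → [E → n . P E]
Closure of the advanced items:
  [E → n . P E] has the dot before P: add [P → . e], [P → . E e P], [P → . n]
  [P → . E e P] has the dot before E: add [E → . e +], [E → . +], [E → . n P E]

GOTO = { [E → . +], [E → . e +], [E → . n P E], [E → n . P E], [P → . E e P], [P → . e], [P → . n] }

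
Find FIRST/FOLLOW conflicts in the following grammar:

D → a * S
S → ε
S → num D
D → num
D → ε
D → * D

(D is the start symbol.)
A FIRST/FOLLOW conflict occurs when a non-terminal N has a nullable alternative N → β (β ⇒* ε) and another alternative N → α with FIRST(α) ∩ FOLLOW(N) ≠ ∅: on such a lookahead the parser cannot decide between expanding α and letting N vanish via β.

Nullable non-terminals: D, S.

D: nullable alternative(s) D → ε; FOLLOW(D) = { $ }
  D → a * S: FIRST \ {ε} = { 'a' } — disjoint from FOLLOW(D)
  D → num: FIRST \ {ε} = { 'num' } — disjoint from FOLLOW(D)
  D → ε: FIRST \ {ε} = { } — this is the only nullable alternative, skip
  D → * D: FIRST \ {ε} = { '*' } — disjoint from FOLLOW(D)

S: nullable alternative(s) S → ε; FOLLOW(S) = { $ }
  S → ε: FIRST \ {ε} = { } — this is the only nullable alternative, skip
  S → num D: FIRST \ {ε} = { 'num' } — disjoint from FOLLOW(S)

No FIRST/FOLLOW conflicts found.

Answer: No FIRST/FOLLOW conflicts.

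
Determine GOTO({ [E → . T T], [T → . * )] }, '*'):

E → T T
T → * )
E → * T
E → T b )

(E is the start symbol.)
{ [T → * . )] }

GOTO(I, '*') = CLOSURE({ [A → αX.β] : [A → α.Xβ] ∈ I, X = '*' })

Items with dot before '*', with the dot advanced:
  [T → . * )] → [T → * . )]
Closure adds nothing (no advanced item has the dot before a non-terminal).

GOTO = { [T → * . )] }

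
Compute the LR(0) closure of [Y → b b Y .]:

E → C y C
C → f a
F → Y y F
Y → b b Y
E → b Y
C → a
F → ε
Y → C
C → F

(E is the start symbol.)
{ [Y → b b Y .] }

Start with: [Y → b b Y .]
The dot is at the end, so nothing is added.

CLOSURE = { [Y → b b Y .] }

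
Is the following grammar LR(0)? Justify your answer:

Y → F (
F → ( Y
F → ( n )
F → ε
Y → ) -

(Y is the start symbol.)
Augment with Y' → Y and build the canonical LR(0) collection (I0 = CLOSURE({[Y' → . Y]}), then GOTO on every symbol after a dot until no new states appear). It has 10 states:
  I0: { [F → . ( Y], [F → . ( n )], [F → .], [Y → . ) -], [Y → . F (], [Y' → . Y] }  — shift, reduce
  I1: { [F → ( . Y], [F → ( . n )], [F → . ( Y], [F → . ( n )], [F → .], [Y → . ) -], [Y → . F (] }  — shift, reduce
  I2: { [Y → ) . -] }  — shift
  I3: { [Y → F . (] }  — shift
  I4: { [Y' → Y .] }  — accept
  I5: { [Y → F ( .] }  — reduce
  I6: { [Y → ) - .] }  — reduce
  I7: { [F → ( Y .] }  — reduce
  I8: { [F → ( n . )] }  — shift
  I9: { [F → ( n ) .] }  — reduce

Conflict in state I0:
  Shift-reduce conflict between [F → .] and [F → . ( Y]
So the grammar is NOT LR(0).

Answer: No. Shift-reduce conflict between [F → .] and [F → . ( Y]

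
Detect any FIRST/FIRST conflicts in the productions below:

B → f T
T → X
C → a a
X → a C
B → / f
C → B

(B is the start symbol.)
No FIRST/FIRST conflicts.

A FIRST/FIRST conflict occurs when two productions N → α and N → β for the same non-terminal have FIRST(α) ∩ FIRST(β) ≠ ∅ (with ε ∈ FIRST of a nullable right-hand side, so two nullable alternatives also conflict).

FIRST sets of the non-terminals at (or reachable through a nullable prefix from) the front of some alternative:
  FIRST(B) = { '/', 'f' }

Productions for B:
  B → f T: FIRST = { 'f' }
  B → / f: FIRST = { '/' }
Productions for C:
  C → a a: FIRST = { 'a' }
  C → B: FIRST = { '/', 'f' }
T, X have only one production, so no FIRST/FIRST conflict is possible there.

All alternatives of each non-terminal have pairwise disjoint FIRST sets.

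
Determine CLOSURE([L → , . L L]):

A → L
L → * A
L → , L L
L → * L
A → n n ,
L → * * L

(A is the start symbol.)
To compute CLOSURE, for each item [A → α.Bβ] where B is a non-terminal, add [B → .γ] for all productions B → γ; repeat for the newly added items until nothing changes.

Start with: [L → , . L L]
  [L → , . L L] has the dot before L: add [L → . * A], [L → . , L L], [L → . * L], [L → . * * L]
No further items can be added.

CLOSURE = { [L → , . L L], [L → . * * L], [L → . * A], [L → . * L], [L → . , L L] }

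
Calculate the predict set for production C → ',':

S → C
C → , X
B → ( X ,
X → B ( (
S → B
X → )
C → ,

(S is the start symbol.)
PREDICT(C → ',') = (FIRST(RHS) \ {ε}) ∪ (FOLLOW(C) if ε ∈ FIRST(RHS), i.e. RHS ⇒* ε)
FIRST(',') = { ',' }
ε ∉ FIRST(','), so FOLLOW(C) is not added.
PREDICT(C → ',') = { ',' }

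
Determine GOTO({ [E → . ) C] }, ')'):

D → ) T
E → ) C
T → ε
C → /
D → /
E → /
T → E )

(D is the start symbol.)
GOTO(I, ')') = CLOSURE({ [A → αX.β] : [A → α.Xβ] ∈ I, X = ')' })

Items with dot before ')', with the dot advanced:
  [E → . ) C] → [E → ) . C]
Closure of the advanced items:
  [E → ) . C] has the dot before C: add [C → . /]

GOTO = { [C → . /], [E → ) . C] }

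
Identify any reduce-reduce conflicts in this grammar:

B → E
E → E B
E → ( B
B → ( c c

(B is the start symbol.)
No reduce-reduce conflicts

A reduce-reduce conflict occurs when an LR(0) state has two complete items [A → α .] and [B → β .] — both call for a reduction, and with no lookahead the parser cannot choose between them.

Augment with B' → B and build the canonical LR(0) collection (I0 = CLOSURE({[B' → . B]}), then GOTO on every symbol after a dot until no new states appear). It has 8 states:
  I0: { [B → . ( c c], [B → . E], [B' → . B], [E → . ( B], [E → . E B] }  — shift
  I1: { [B → ( . c c], [B → . ( c c], [B → . E], [E → ( . B], [E → . ( B], [E → . E B] }  — shift
  I2: { [B' → B .] }  — accept
  I3: { [B → . ( c c], [B → . E], [B → E .], [E → . ( B], [E → . E B], [E → E . B] }  — shift, reduce
  I4: { [E → E B .] }  — reduce
  I5: { [E → ( B .] }  — reduce
  I6: { [B → ( c . c] }  — shift
  I7: { [B → ( c c .] }  — reduce

No state contains more than one complete item.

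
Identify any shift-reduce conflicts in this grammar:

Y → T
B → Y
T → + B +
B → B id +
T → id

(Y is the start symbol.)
Augment with Y' → Y and build the canonical LR(0) collection (I0 = CLOSURE({[Y' → . Y]}), then GOTO on every symbol after a dot until no new states appear). It has 10 states:
  I0: { [T → . + B +], [T → . id], [Y → . T], [Y' → . Y] }  — shift
  I1: { [B → . B id +], [B → . Y], [T → + . B +], [T → . + B +], [T → . id], [Y → . T] }  — shift
  I2: { [Y → T .] }  — reduce
  I3: { [Y' → Y .] }  — accept
  I4: { [T → id .] }  — reduce
  I5: { [B → B . id +], [T → + B . +] }  — shift
  I6: { [B → Y .] }  — reduce
  I7: { [T → + B + .] }  — reduce
  I8: { [B → B id . +] }  — shift
  I9: { [B → B id + .] }  — reduce

No state contains both a complete item and a shift item.

Answer: No shift-reduce conflicts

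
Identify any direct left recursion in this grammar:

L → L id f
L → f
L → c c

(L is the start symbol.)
Yes, L is left-recursive

Direct left recursion occurs when N → N α for some non-terminal N (the right-hand side begins with the left-hand side itself).

L → L id f: LEFT RECURSIVE (starts with L)
L → f: starts with f
L → c c: starts with c

The grammar has direct left recursion on: L.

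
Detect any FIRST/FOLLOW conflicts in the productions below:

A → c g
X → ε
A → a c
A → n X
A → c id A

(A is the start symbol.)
No FIRST/FOLLOW conflicts.

Nullable non-terminals: X.
X has a nullable alternative but only one production, so nothing to check.

A has no nullable alternative, so no FIRST/FOLLOW check is needed there.

No FIRST/FOLLOW conflicts found.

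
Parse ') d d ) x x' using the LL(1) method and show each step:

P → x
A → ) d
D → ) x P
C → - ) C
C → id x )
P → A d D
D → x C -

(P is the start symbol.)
LL(1) parsing maintains a stack (initially the start symbol over $) and the input. At each step: if the stack top is a terminal, match it against the current input token; if it is a non-terminal N, replace it with the RHS of M[N, lookahead] (the unique production whose predict set contains the lookahead).

Stack is shown with the top on the left.

Stack      Input          Action
--------------------------------
P $        ) d d ) x x $  output P → A d D
A d D $    ) d d ) x x $  output A → ) d
) d d D $  ) d d ) x x $  match ')'
d d D $    d d ) x x $    match 'd'
d D $      d ) x x $      match 'd'
D $        ) x x $        output D → ) x P
) x P $    ) x x $        match ')'
x P $      x x $          match 'x'
P $        x $            output P → x
x $        x $            match 'x'
$          $              accept

The string is accepted.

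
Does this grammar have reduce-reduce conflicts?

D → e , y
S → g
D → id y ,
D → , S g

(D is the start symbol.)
A reduce-reduce conflict occurs when an LR(0) state has two complete items [A → α .] and [B → β .] — both call for a reduction, and with no lookahead the parser cannot choose between them.

Augment with D' → D and build the canonical LR(0) collection (I0 = CLOSURE({[D' → . D]}), then GOTO on every symbol after a dot until no new states appear). It has 12 states:
  I0: { [D → . , S g], [D → . e , y], [D → . id y ,], [D' → . D] }  — shift
  I1: { [D → , . S g], [S → . g] }  — shift
  I2: { [D' → D .] }  — accept
  I3: { [D → e . , y] }  — shift
  I4: { [D → id . y ,] }  — shift
  I5: { [D → id y . ,] }  — shift
  I6: { [D → id y , .] }  — reduce
  I7: { [D → e , . y] }  — shift
  I8: { [D → e , y .] }  — reduce
  I9: { [D → , S . g] }  — shift
  I10: { [S → g .] }  — reduce
  I11: { [D → , S g .] }  — reduce

No state contains more than one complete item.

Answer: No reduce-reduce conflicts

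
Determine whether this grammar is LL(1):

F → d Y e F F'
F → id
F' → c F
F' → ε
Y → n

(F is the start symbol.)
No. Predict set conflict for F': { 'c' }

A grammar is LL(1) if for each non-terminal N with multiple productions, the predict sets of those productions are pairwise disjoint, where PREDICT(N → α) = (FIRST(α) \ {ε}) ∪ (FOLLOW(N) if α ⇒* ε).

Relevant sets:
  FOLLOW(F') = { $, 'c' }

For F:
  PREDICT(F → d Y e F F') = { 'd' }
  PREDICT(F → id) = { 'id' }
For F':
  PREDICT(F' → c F) = { 'c' }
  PREDICT(F' → ε) = { $, 'c' }
Y has a single production, so nothing to check there.

Conflict found: Predict set conflict for F': { 'c' }
The grammar is NOT LL(1).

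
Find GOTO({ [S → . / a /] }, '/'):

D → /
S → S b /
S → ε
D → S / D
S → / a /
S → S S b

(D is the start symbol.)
GOTO(I, '/') = CLOSURE({ [A → αX.β] : [A → α.Xβ] ∈ I, X = '/' })

Items with dot before '/', with the dot advanced:
  [S → . / a /] → [S → / . a /]
Closure adds nothing (no advanced item has the dot before a non-terminal).

GOTO = { [S → / . a /] }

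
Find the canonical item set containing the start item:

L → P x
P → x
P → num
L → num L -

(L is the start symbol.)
First, augment the grammar with L' → L
I₀ = CLOSURE({ [L' → . L] }):
  [L' → . L] has the dot before L: add [L → . P x], [L → . num L -]
  [L → . P x] has the dot before P: add [P → . x], [P → . num]
No further items can be added.

I₀ = { [L → . P x], [L → . num L -], [L' → . L], [P → . num], [P → . x] }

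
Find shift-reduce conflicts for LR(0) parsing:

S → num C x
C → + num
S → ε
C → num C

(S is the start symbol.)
Yes — I0: [S → .] vs [S → . num C x]

A shift-reduce conflict occurs when an LR(0) state has both:
  - a complete (reduce) item [A → α .] (dot at the end), and
  - a shift item [B → β . c γ] (dot before a terminal).

Augment with S' → S and build the canonical LR(0) collection (I0 = CLOSURE({[S' → . S]}), then GOTO on every symbol after a dot until no new states appear). It has 9 states:
  I0: { [S → . num C x], [S → .], [S' → . S] }  — shift, reduce
  I1: { [S' → S .] }  — accept
  I2: { [C → . + num], [C → . num C], [S → num . C x] }  — shift
  I3: { [C → + . num] }  — shift
  I4: { [S → num C . x] }  — shift
  I5: { [C → . + num], [C → . num C], [C → num . C] }  — shift
  I6: { [C → num C .] }  — reduce
  I7: { [S → num C x .] }  — reduce
  I8: { [C → + num .] }  — reduce

I0 contains reduce item [S → .] and shift item [S → . num C x] — shift-reduce conflict.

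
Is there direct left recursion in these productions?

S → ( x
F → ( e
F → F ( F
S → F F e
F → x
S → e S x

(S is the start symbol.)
S → ( x: starts with '('
F → ( e: starts with '('
F → F ( F: LEFT RECURSIVE (starts with F)
S → F F e: starts with F
F → x: starts with x
S → e S x: starts with e

The grammar has direct left recursion on: F.

Answer: Yes, F is left-recursive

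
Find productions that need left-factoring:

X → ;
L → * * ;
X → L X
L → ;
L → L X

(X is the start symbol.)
No, left-factoring is not needed

Left-factoring is needed when two productions for the same non-terminal
share a common prefix on the right-hand side.

Productions for X:
  X → ;
  X → L X
Productions for L:
  L → * * ;
  L → ;
  L → L X

No common prefixes found.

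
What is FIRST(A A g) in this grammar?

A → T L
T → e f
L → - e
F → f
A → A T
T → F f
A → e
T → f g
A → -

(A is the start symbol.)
FIRST sets of the non-terminals involved (from the grammar, by fixed-point iteration):
  FIRST(A) = { '-', 'e', 'f' }

To compute FIRST(A A g), process the symbols left to right:
Symbol A is a non-terminal. Add FIRST(A) \ {ε} = { '-', 'e', 'f' }
A is not nullable (ε ∉ FIRST(A)), so stop here.
FIRST(A A g) = { '-', 'e', 'f' }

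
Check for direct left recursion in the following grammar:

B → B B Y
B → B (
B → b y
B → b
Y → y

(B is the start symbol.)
Yes, B is left-recursive

Direct left recursion occurs when N → N α for some non-terminal N (the right-hand side begins with the left-hand side itself).

B → B B Y: LEFT RECURSIVE (starts with B)
B → B (: LEFT RECURSIVE (starts with B)
B → b y: starts with b
B → b: starts with b
Y → y: starts with y

The grammar has direct left recursion on: B.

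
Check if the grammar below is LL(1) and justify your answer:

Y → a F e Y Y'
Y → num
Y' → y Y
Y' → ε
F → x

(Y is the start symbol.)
No. Predict set conflict for Y': { 'y' }

A grammar is LL(1) if for each non-terminal N with multiple productions, the predict sets of those productions are pairwise disjoint, where PREDICT(N → α) = (FIRST(α) \ {ε}) ∪ (FOLLOW(N) if α ⇒* ε).

Relevant sets:
  FOLLOW(Y') = { $, 'y' }

For Y:
  PREDICT(Y → a F e Y Y') = { 'a' }
  PREDICT(Y → num) = { 'num' }
For Y':
  PREDICT(Y' → y Y) = { 'y' }
  PREDICT(Y' → ε) = { $, 'y' }
F has a single production, so nothing to check there.

Conflict found: Predict set conflict for Y': { 'y' }
The grammar is NOT LL(1).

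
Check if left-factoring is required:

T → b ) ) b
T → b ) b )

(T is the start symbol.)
Left-factoring is needed when two productions for the same non-terminal
share a common prefix on the right-hand side.

Productions for T:
  T → b ) ) b
  T → b ) b )

Found common prefix 'b )' in productions for T

Answer: Yes, T has productions with common prefix 'b )'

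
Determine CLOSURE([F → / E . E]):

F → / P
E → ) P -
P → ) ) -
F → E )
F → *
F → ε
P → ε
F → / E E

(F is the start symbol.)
To compute CLOSURE, for each item [A → α.Bβ] where B is a non-terminal, add [B → .γ] for all productions B → γ; repeat for the newly added items until nothing changes.

Start with: [F → / E . E]
  [F → / E . E] has the dot before E: add [E → . ) P -]
No further items can be added.

CLOSURE = { [E → . ) P -], [F → / E . E] }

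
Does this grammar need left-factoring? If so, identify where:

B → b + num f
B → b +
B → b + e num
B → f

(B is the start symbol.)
Left-factoring is needed when two productions for the same non-terminal
share a common prefix on the right-hand side.

Productions for B:
  B → b + num f
  B → b +
  B → b + e num
  B → f

Found common prefix 'b +' in productions for B

Answer: Yes, B has productions with common prefix 'b +'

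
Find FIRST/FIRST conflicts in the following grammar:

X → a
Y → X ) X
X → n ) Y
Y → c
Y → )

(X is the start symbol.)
No FIRST/FIRST conflicts.

FIRST sets of the non-terminals at (or reachable through a nullable prefix from) the front of some alternative:
  FIRST(X) = { 'a', 'n' }

Productions for X:
  X → a: FIRST = { 'a' }
  X → n ) Y: FIRST = { 'n' }
Productions for Y:
  Y → X ) X: FIRST = { 'a', 'n' }
  Y → c: FIRST = { 'c' }
  Y → ): FIRST = { ')' }

All alternatives of each non-terminal have pairwise disjoint FIRST sets.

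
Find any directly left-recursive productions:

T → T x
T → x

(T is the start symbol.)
Direct left recursion occurs when N → N α for some non-terminal N (the right-hand side begins with the left-hand side itself).

T → T x: LEFT RECURSIVE (starts with T)
T → x: starts with x

The grammar has direct left recursion on: T.

Answer: Yes, T is left-recursive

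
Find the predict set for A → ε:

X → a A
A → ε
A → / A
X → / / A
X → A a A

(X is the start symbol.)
{ $, 'a' }

PREDICT(A → ε) = (FIRST(RHS) \ {ε}) ∪ (FOLLOW(A) if ε ∈ FIRST(RHS), i.e. RHS ⇒* ε)
The right-hand side is ε (FIRST(ε) = { ε }), so the predict set is FOLLOW(A) = { $, 'a' }
PREDICT(A → ε) = { $, 'a' }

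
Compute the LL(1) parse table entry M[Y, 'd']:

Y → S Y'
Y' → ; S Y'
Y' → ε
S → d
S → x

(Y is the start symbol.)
Y → S Y'

To find M[Y, 'd'], we find productions for Y where 'd' is in the predict set (PREDICT(N → α) = (FIRST(α) \ {ε}) ∪ (FOLLOW(N) if α ⇒* ε)).

Relevant sets:
  FIRST(S) = { 'd', 'x' }

Y → S Y': PREDICT = { 'd', 'x' }
  'd' is in predict set, so this production goes in M[Y, 'd']

M[Y, 'd'] = Y → S Y'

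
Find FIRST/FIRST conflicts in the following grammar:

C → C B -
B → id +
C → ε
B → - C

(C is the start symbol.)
FIRST sets of the non-terminals at (or reachable through a nullable prefix from) the front of some alternative:
  FIRST(C) = { '-', 'id', ε }
  FIRST(B) = { '-', 'id' }

Productions for C:
  C → C B -: FIRST = { '-', 'id' }
  C → ε: FIRST = { ε }
Productions for B:
  B → id +: FIRST = { 'id' }
  B → - C: FIRST = { '-' }

All alternatives of each non-terminal have pairwise disjoint FIRST sets.

Answer: No FIRST/FIRST conflicts.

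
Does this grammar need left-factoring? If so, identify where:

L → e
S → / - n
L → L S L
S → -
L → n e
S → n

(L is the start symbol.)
No, left-factoring is not needed

Left-factoring is needed when two productions for the same non-terminal
share a common prefix on the right-hand side.

Productions for L:
  L → e
  L → L S L
  L → n e
Productions for S:
  S → / - n
  S → -
  S → n

No common prefixes found.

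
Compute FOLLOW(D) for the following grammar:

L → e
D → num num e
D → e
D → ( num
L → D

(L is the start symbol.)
{ $ }

To compute FOLLOW(D), find every occurrence of D on a right-hand side N → α D β: add FIRST(β) \ {ε}, and if β is empty or nullable also add FOLLOW(N). Iterate to a fixed point.

In L → D: D is at the end, add FOLLOW(L)

The FOLLOW sets referred to above (computed the same way, to a fixed point):
  FOLLOW(L) = { $ }

Taking the union: FOLLOW(D) = { $ }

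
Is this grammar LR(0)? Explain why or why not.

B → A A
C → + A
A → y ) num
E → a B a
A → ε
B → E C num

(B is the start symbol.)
No. Shift-reduce conflict between [A → .] and [A → . y ) num]

A grammar is LR(0) if no state in the canonical LR(0) collection has:
  - both a shift item (dot before a terminal) and a complete item (shift-reduce conflict), or
  - two or more complete items (reduce-reduce conflict; the accept item [B' → B .] counts as a complete item here).

Augment with B' → B and build the canonical LR(0) collection (I0 = CLOSURE({[B' → . B]}), then GOTO on every symbol after a dot until no new states appear). It has 15 states:
  I0: { [A → . y ) num], [A → .], [B → . A A], [B → . E C num], [B' → . B], [E → . a B a] }  — shift, reduce
  I1: { [A → . y ) num], [A → .], [B → A . A] }  — shift, reduce
  I2: { [B' → B .] }  — accept
  I3: { [B → E . C num], [C → . + A] }  — shift
  I4: { [A → . y ) num], [A → .], [B → . A A], [B → . E C num], [E → . a B a], [E → a . B a] }  — shift, reduce
  I5: { [A → y . ) num] }  — shift
  I6: { [A → y ) . num] }  — shift
  I7: { [A → y ) num .] }  — reduce
  I8: { [E → a B . a] }  — shift
  I9: { [E → a B a .] }  — reduce
  I10: { [A → . y ) num], [A → .], [C → + . A] }  — shift, reduce
  I11: { [B → E C . num] }  — shift
  I12: { [B → E C num .] }  — reduce
  I13: { [C → + A .] }  — reduce
  I14: { [B → A A .] }  — reduce

Conflict in state I0:
  Shift-reduce conflict between [A → .] and [A → . y ) num]
So the grammar is NOT LR(0).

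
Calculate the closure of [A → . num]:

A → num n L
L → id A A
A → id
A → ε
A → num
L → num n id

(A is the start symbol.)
To compute CLOSURE, for each item [A → α.Bβ] where B is a non-terminal, add [B → .γ] for all productions B → γ; repeat for the newly added items until nothing changes.

Start with: [A → . num]
The dot precedes the terminal num, so nothing is added.

CLOSURE = { [A → . num] }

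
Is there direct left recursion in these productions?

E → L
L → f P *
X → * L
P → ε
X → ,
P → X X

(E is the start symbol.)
Direct left recursion occurs when N → N α for some non-terminal N (the right-hand side begins with the left-hand side itself).

E → L: starts with L
L → f P *: starts with f
X → * L: starts with '*'
P → ε: starts with ε
X → ,: starts with ','
P → X X: starts with X

No direct left recursion found.

Answer: No direct left recursion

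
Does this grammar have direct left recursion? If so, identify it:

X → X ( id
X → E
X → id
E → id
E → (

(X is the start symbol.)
Yes, X is left-recursive

Direct left recursion occurs when N → N α for some non-terminal N (the right-hand side begins with the left-hand side itself).

X → X ( id: LEFT RECURSIVE (starts with X)
X → E: starts with E
X → id: starts with id
E → id: starts with id
E → (: starts with '('

The grammar has direct left recursion on: X.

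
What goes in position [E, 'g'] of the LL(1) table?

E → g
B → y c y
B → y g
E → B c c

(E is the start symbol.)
E → g

To find M[E, 'g'], we find productions for E where 'g' is in the predict set (PREDICT(N → α) = (FIRST(α) \ {ε}) ∪ (FOLLOW(N) if α ⇒* ε)).

Relevant sets:
  FIRST(B) = { 'y' }

E → g: PREDICT = { 'g' }
  'g' is in predict set, so this production goes in M[E, 'g']
E → B c c: PREDICT = { 'y' }

M[E, 'g'] = E → g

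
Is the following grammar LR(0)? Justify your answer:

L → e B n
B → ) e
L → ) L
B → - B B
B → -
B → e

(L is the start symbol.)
No. Shift-reduce conflict between [B → - .] and [B → . ) e]

A grammar is LR(0) if no state in the canonical LR(0) collection has:
  - both a shift item (dot before a terminal) and a complete item (shift-reduce conflict), or
  - two or more complete items (reduce-reduce conflict; the accept item [L' → L .] counts as a complete item here).

Augment with L' → L and build the canonical LR(0) collection (I0 = CLOSURE({[L' → . L]}), then GOTO on every symbol after a dot until no new states appear). It has 13 states:
  I0: { [L → . ) L], [L → . e B n], [L' → . L] }  — shift
  I1: { [L → ) . L], [L → . ) L], [L → . e B n] }  — shift
  I2: { [L' → L .] }  — accept
  I3: { [B → . ) e], [B → . - B B], [B → . -], [B → . e], [L → e . B n] }  — shift
  I4: { [B → ) . e] }  — shift
  I5: { [B → - . B B], [B → - .], [B → . ) e], [B → . - B B], [B → . -], [B → . e] }  — shift, reduce
  I6: { [L → e B . n] }  — shift
  I7: { [B → e .] }  — reduce
  I8: { [L → e B n .] }  — reduce
  I9: { [B → - B . B], [B → . ) e], [B → . - B B], [B → . -], [B → . e] }  — shift
  I10: { [B → - B B .] }  — reduce
  I11: { [B → ) e .] }  — reduce
  I12: { [L → ) L .] }  — reduce

Conflict in state I5:
  Shift-reduce conflict between [B → - .] and [B → . ) e]
So the grammar is NOT LR(0).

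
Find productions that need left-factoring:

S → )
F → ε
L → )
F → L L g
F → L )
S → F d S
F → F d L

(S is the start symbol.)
Yes, F has productions with common prefix 'L'

Left-factoring is needed when two productions for the same non-terminal
share a common prefix on the right-hand side.

Productions for S:
  S → )
  S → F d S
Productions for F:
  F → ε
  F → L L g
  F → L )
  F → F d L

Found common prefix 'L' in productions for F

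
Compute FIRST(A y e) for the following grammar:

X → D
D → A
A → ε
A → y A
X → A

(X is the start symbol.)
FIRST sets of the non-terminals involved (from the grammar, by fixed-point iteration):
  FIRST(A) = { 'y', ε }

To compute FIRST(A y e), process the symbols left to right:
Symbol A is a non-terminal. Add FIRST(A) \ {ε} = { 'y' }
A is nullable (ε ∈ FIRST(A)), continue to the next symbol.
Symbol y is a terminal. Add 'y' and stop.
FIRST(A y e) = { 'y' }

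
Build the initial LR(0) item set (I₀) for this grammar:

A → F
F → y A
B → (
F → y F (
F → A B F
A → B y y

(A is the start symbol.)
{ [A → . B y y], [A → . F], [A' → . A], [B → . (], [F → . A B F], [F → . y A], [F → . y F (] }

First, augment the grammar with A' → A
I₀ = CLOSURE({ [A' → . A] }):
  [A' → . A] has the dot before A: add [A → . F], [A → . B y y]
  [A → . F] has the dot before F: add [F → . y A], [F → . y F (], [F → . A B F]
  [A → . B y y] has the dot before B: add [B → . (]
No further items can be added.

I₀ = { [A → . B y y], [A → . F], [A' → . A], [B → . (], [F → . A B F], [F → . y A], [F → . y F (] }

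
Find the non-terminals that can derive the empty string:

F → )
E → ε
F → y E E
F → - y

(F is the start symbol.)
A non-terminal is nullable if it can derive ε (the empty string): either it has an ε-production, or it has a production whose right-hand side consists entirely of nullable non-terminals.

ε-productions: E → ε
So E is immediately nullable.
No further non-terminal can be added: every production for the remaining non-terminals contains a terminal or a non-nullable non-terminal.
Nullable = { 'E' }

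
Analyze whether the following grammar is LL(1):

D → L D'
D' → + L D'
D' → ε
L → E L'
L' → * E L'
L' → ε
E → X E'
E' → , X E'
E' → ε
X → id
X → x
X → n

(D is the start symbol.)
Relevant sets:
  FOLLOW(D') = { $ }
  FOLLOW(L') = { $, '+' }
  FOLLOW(E') = { $, '*', '+' }

For D':
  PREDICT(D' → '+' L D') = { '+' }
  PREDICT(D' → ε) = { $ }
For L':
  PREDICT(L' → '*' E L') = { '*' }
  PREDICT(L' → ε) = { $, '+' }
For E':
  PREDICT(E' → ',' X E') = { ',' }
  PREDICT(E' → ε) = { $, '*', '+' }
For X:
  PREDICT(X → id) = { 'id' }
  PREDICT(X → x) = { 'x' }
  PREDICT(X → n) = { 'n' }
D, L, E have a single production, so nothing to check there.

All predict sets are disjoint. The grammar IS LL(1).

Answer: Yes, the grammar is LL(1).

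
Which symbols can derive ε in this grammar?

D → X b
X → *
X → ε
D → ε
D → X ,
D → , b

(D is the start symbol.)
ε-productions: X → ε, D → ε
So X, D are immediately nullable.
Every non-terminal is now nullable.
Nullable = { 'D', 'X' }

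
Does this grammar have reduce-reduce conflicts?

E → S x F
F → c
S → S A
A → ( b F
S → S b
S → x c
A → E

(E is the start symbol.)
Yes — I11: [F → c .] vs [S → x c .]

A reduce-reduce conflict occurs when an LR(0) state has two complete items [A → α .] and [B → β .] — both call for a reduction, and with no lookahead the parser cannot choose between them.

Augment with E' → E and build the canonical LR(0) collection (I0 = CLOSURE({[E' → . E]}), then GOTO on every symbol after a dot until no new states appear). It has 15 states:
  I0: { [E → . S x F], [E' → . E], [S → . S A], [S → . S b], [S → . x c] }  — shift
  I1: { [E' → E .] }  — accept
  I2: { [A → . ( b F], [A → . E], [E → . S x F], [E → S . x F], [S → . S A], [S → . S b], [S → . x c], [S → S . A], [S → S . b] }  — shift
  I3: { [S → x . c] }  — shift
  I4: { [S → x c .] }  — reduce
  I5: { [A → ( . b F] }  — shift
  I6: { [S → S A .] }  — reduce
  I7: { [A → E .] }  — reduce
  I8: { [S → S b .] }  — reduce
  I9: { [E → S x . F], [F → . c], [S → x . c] }  — shift
  I10: { [E → S x F .] }  — reduce
  I11: { [F → c .], [S → x c .] }  — 2 reduces
  I12: { [A → ( b . F], [F → . c] }  — shift
  I13: { [A → ( b F .] }  — reduce
  I14: { [F → c .] }  — reduce

I11 contains complete items [F → c .], [S → x c .] — reduce-reduce conflict.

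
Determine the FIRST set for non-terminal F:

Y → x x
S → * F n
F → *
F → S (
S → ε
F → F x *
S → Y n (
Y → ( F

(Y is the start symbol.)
FIRST sets of the other non-terminals involved (by the same procedure, iterated to a fixed point):
  FIRST(S) = { '(', '*', 'x', ε }

From F → *:
  - '*' is a terminal: add '*' and stop
From F → S (:
  - S is a non-terminal: add FIRST(S) \ {ε} = { '(', '*', 'x' }
    S is nullable, so continue to the next symbol
  - '(' is a terminal: add '(' and stop
From F → F x *:
  - F is the symbol being defined: contributes nothing new
    F is not nullable, so stop

Collecting: FIRST(F) = { '(', '*', 'x' }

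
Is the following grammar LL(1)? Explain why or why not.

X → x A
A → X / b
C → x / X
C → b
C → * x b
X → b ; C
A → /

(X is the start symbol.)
Yes, the grammar is LL(1).

A grammar is LL(1) if for each non-terminal N with multiple productions, the predict sets of those productions are pairwise disjoint, where PREDICT(N → α) = (FIRST(α) \ {ε}) ∪ (FOLLOW(N) if α ⇒* ε).

Relevant sets:
  FIRST(X) = { 'b', 'x' }

For X:
  PREDICT(X → x A) = { 'x' }
  PREDICT(X → b ';' C) = { 'b' }
For A:
  PREDICT(A → X '/' b) = { 'b', 'x' }
  PREDICT(A → '/') = { '/' }
For C:
  PREDICT(C → x '/' X) = { 'x' }
  PREDICT(C → b) = { 'b' }
  PREDICT(C → '*' x b) = { '*' }

All predict sets are disjoint. The grammar IS LL(1).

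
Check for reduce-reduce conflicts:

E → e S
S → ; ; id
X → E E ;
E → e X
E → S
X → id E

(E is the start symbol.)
Yes — I6: [E → S .] vs [E → e S .]

Augment with E' → E and build the canonical LR(0) collection (I0 = CLOSURE({[E' → . E]}), then GOTO on every symbol after a dot until no new states appear). It has 14 states:
  I0: { [E → . S], [E → . e S], [E → . e X], [E' → . E], [S → . ; ; id] }  — shift
  I1: { [S → ; . ; id] }  — shift
  I2: { [E' → E .] }  — accept
  I3: { [E → S .] }  — reduce
  I4: { [E → . S], [E → . e S], [E → . e X], [E → e . S], [E → e . X], [S → . ; ; id], [X → . E E ;], [X → . id E] }  — shift
  I5: { [E → . S], [E → . e S], [E → . e X], [S → . ; ; id], [X → E . E ;] }  — shift
  I6: { [E → S .], [E → e S .] }  — 2 reduces
  I7: { [E → e X .] }  — reduce
  I8: { [E → . S], [E → . e S], [E → . e X], [S → . ; ; id], [X → id . E] }  — shift
  I9: { [X → id E .] }  — reduce
  I10: { [X → E E . ;] }  — shift
  I11: { [X → E E ; .] }  — reduce
  I12: { [S → ; ; . id] }  — shift
  I13: { [S → ; ; id .] }  — reduce

I6 contains complete items [E → S .], [E → e S .] — reduce-reduce conflict.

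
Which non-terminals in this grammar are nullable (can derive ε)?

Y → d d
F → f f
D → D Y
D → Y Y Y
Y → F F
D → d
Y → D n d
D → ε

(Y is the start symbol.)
ε-productions: D → ε
So D is immediately nullable.
No further non-terminal can be added: every production for the remaining non-terminals contains a terminal or a non-nullable non-terminal.
Nullable = { 'D' }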